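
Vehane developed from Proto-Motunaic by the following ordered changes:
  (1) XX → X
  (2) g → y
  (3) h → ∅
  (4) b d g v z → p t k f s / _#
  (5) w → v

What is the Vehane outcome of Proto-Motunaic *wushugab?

Vehane: start from *wushugab.
  rule 1: no change — wushugab
  rule 2 (unconditioned shift): wushugab → wushuyab
  rule 3 (h-loss): wushuyab → wusuyab
  rule 4 (final devoicing): wusuyab → wusuyap
  rule 5 (unconditioned shift): wusuyap → vusuyap
  ⇒ Vehane vusuyap

vusuyap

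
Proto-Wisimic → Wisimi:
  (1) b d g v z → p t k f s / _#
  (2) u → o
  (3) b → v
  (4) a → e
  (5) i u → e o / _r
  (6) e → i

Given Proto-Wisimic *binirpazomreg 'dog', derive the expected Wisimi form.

vinirpizomrik

Wisimi: start from *binirpazomreg.
  rule 1 (final devoicing): binirpazomreg → binirpazomrek
  rule 2: no change — binirpazomrek
  rule 3 (unconditioned shift): binirpazomrek → vinirpazomrek
  rule 4 (vowel merger): vinirpazomrek → vinirpezomrek
  rule 5 (pre-rhotic lowering): vinirpezomrek → vinerpezomrek
  rule 6 (vowel merger): vinerpezomrek → vinirpizomrik
  ⇒ Wisimi vinirpizomrik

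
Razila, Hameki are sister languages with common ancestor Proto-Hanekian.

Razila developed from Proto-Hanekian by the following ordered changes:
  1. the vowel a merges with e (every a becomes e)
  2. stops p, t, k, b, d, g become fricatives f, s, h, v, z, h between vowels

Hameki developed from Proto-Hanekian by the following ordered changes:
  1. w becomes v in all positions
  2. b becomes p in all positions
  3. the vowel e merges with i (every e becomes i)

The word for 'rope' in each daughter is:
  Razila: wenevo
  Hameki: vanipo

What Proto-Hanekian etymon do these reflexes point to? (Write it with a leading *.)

Position 5: Razila has v, Hameki has p. Taking the neighbouring segments as reconstructed: Razila v could go back to *b or *v; Hameki p could go back to *p or *b — the one source consistent with every daughter is *b.
Position 2: Razila has e, Hameki has a. Hameki preserves a here (none of its changes turn any other segment into a), so the proto-segment is *a.
This points to *wanebo. Verify forward in each daughter:
Razila: start from *wanebo.
  rule 1 (vowel merger): wanebo → wenebo
  rule 2 (intervocalic lenition): wenebo → wenevo
  ⇒ Razila wenevo
Hameki: *wanebo
  wanebo → vanebo   [unconditioned shift]
  vanebo → vanepo   [unconditioned shift]
  vanepo → vanipo   [vowel merger]
  giving Hameki vanipo.
*wanebo is the unique common source.

*wanebo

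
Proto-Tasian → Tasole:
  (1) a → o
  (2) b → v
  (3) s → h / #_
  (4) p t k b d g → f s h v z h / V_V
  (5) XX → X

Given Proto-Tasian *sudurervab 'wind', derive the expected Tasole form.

Tasole: *sudurervab > sudurervob > sudurervov > hudurervov > huzurervov  (by vowel merger, unconditioned shift, debuccalisation, intervocalic lenition)

huzurervov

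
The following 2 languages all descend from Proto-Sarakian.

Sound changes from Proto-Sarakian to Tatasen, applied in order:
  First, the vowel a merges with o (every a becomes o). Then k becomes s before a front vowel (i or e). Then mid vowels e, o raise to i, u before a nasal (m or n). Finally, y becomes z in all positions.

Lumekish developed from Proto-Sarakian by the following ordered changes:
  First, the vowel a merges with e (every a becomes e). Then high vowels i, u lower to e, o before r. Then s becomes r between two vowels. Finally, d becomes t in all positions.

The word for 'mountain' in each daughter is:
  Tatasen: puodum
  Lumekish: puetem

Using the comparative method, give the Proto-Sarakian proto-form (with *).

*puadam

Position 3: Tatasen has o, Lumekish has e. Taking the neighbouring segments as reconstructed: Tatasen o could go back to *a or *o; Lumekish e could go back to *a or *e — the one source consistent with every daughter is *a.
Position 4: Tatasen has d, Lumekish has t. Tatasen preserves d here (none of its changes turn any other segment into d), so the proto-segment is *d.
Position 5: Tatasen has u, Lumekish has e. Taking the neighbouring segments as reconstructed: Tatasen u could go back to *a or *o or *u; Lumekish e could go back to *a or *e — the one source consistent with every daughter is *a.
This points to *puadam. Verify forward in each daughter:
Tatasen: *puadam
  puadam → puodom   [vowel merger]
  puodom (rule 2 does not apply)
  puodom → puodum   [pre-nasal raising]
  puodum (rule 4 does not apply)
  giving Tatasen puodum.
Lumekish: *puadam > puedem > puetem  (by vowel merger, unconditioned shift)
*puadam is the unique common source.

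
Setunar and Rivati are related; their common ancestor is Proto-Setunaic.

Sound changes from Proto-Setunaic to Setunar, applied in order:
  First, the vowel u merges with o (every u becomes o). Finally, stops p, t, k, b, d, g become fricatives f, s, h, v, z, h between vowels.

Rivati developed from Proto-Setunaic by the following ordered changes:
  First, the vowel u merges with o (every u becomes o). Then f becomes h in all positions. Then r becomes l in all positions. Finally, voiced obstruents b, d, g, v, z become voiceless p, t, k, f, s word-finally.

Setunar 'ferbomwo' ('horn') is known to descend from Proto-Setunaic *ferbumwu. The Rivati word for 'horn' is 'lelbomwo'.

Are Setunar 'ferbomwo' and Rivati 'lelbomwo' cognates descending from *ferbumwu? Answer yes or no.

no

Derive the expected Rivati reflex of *ferbumwu:
Rivati: *ferbumwu
  ferbumwu → ferbomwo   [vowel merger]
  ferbomwo → herbomwo   [unconditioned shift]
  herbomwo → helbomwo   [unconditioned shift]
  helbomwo (rule 4 does not apply)
  giving Rivati helbomwo.
The regular Rivati reflex would be 'helbomwo', but the attested form is 'lelbomwo'. The correspondence is irregular, so they are not cognates (the Rivati form has a different source).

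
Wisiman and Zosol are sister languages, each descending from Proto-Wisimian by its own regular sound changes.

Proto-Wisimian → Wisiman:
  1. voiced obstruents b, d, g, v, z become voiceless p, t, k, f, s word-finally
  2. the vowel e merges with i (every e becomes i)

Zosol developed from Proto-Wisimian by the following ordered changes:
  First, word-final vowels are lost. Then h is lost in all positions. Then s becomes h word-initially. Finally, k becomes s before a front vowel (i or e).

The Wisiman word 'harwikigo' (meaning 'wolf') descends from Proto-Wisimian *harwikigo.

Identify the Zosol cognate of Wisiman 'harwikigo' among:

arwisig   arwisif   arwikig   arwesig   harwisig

Zosol: *harwikigo
  harwikigo → harwikig   [apocope]
  harwikig → arwikig   [h-loss]
  arwikig (rule 3 does not apply)
  arwikig → arwisig   [palatalisation]
  giving Zosol arwisig.
Only 'arwisig' matches the regular Zosol development of *harwikigo.

arwisig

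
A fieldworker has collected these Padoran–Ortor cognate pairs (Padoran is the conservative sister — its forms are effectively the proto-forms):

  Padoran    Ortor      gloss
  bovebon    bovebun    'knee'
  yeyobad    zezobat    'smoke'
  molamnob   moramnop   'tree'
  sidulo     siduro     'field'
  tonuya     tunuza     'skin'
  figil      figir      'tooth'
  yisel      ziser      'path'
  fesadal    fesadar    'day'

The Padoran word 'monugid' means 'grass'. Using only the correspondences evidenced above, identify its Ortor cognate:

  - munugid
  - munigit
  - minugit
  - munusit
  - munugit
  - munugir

munugit

bovebon ~ bovebun, tonuya ~ tunuza — Padoran o corresponds to Ortor u after a consonant, before a nasal.
yeyobad ~ zezobat — Padoran d corresponds to Ortor t word-finally.
Applying these to Padoran 'monugid':
  monugid → munugid   (o→u after a consonant, before a nasal)
  munugid → munugit   (d→t word-finally)
So the Ortor cognate is 'munugit'.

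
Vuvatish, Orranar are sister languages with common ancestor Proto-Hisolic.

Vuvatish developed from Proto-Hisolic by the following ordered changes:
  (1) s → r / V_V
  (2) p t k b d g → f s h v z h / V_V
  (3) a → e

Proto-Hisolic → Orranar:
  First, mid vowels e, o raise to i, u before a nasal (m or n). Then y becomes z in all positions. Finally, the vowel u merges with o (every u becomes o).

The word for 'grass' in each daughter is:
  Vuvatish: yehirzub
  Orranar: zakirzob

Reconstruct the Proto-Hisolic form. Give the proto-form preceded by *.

*yakirzub

Position 1: Vuvatish has y, Orranar has z. Vuvatish preserves y here (none of its changes turn any other segment into y), so the proto-segment is *y.
Position 7: Vuvatish has u, Orranar has o. Vuvatish preserves u here (none of its changes turn any other segment into u), so the proto-segment is *u.
This points to *yakirzub. Verify forward in each daughter:
Vuvatish: *yakirzub > yahirzub > yehirzub  (by intervocalic lenition, vowel merger)
Orranar: *yakirzub > zakirzub > zakirzob  (by unconditioned shift, vowel merger)
No other proto-form is consistent with every reflex, so the reconstruction is *yakirzub.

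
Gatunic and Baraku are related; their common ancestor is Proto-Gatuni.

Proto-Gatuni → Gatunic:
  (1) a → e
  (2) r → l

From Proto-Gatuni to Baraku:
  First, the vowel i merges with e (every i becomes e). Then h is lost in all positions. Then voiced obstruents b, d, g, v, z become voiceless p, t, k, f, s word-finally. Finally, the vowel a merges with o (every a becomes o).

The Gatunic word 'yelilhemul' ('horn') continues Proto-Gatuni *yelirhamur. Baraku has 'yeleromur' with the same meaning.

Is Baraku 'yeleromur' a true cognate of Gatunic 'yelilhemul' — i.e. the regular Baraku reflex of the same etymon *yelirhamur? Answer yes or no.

Derive the expected Baraku reflex of *yelirhamur:
Baraku: start from *yelirhamur.
  rule 1 (vowel merger): yelirhamur → yelerhamur
  rule 2 (h-loss): yelerhamur → yeleramur
  rule 3: no change — yeleramur
  rule 4 (vowel merger): yeleramur → yeleromur
  ⇒ Baraku yeleromur
Baraku 'yeleromur' matches the regular reflex exactly, so the pair is cognate.

yes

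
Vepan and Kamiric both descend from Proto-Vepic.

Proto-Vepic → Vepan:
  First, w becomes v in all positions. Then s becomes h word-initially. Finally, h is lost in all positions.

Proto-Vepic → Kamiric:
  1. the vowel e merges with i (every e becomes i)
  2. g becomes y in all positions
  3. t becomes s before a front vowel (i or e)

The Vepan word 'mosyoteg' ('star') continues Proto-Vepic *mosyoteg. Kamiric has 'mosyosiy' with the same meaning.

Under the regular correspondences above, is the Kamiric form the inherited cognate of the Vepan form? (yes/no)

Derive the expected Kamiric reflex of *mosyoteg:
Kamiric: *mosyoteg > mosyotig > mosyotiy > mosyosiy  (by vowel merger, unconditioned shift, palatalisation)
Kamiric 'mosyosiy' matches the regular reflex exactly, so the pair is cognate.

yes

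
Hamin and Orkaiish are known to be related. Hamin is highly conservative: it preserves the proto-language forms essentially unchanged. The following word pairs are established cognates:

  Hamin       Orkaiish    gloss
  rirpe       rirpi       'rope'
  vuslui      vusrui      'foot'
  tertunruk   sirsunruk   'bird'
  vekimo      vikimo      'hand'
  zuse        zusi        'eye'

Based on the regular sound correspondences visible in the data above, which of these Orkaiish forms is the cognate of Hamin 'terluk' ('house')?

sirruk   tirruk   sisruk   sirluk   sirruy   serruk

sirruk

tertunruk ~ sirsunruk — Hamin t corresponds to Orkaiish s word-initially before a front vowel.
tertunruk ~ sirsunruk — Hamin e corresponds to Orkaiish i after a consonant, before r.
vuslui ~ vusrui — Hamin l corresponds to Orkaiish r after a consonant, before a back vowel.
Applying these to Hamin 'terluk':
  terluk → serluk   (t→s word-initially before a front vowel)
  serluk → sirluk   (e→i after a consonant, before r)
  sirluk → sirruk   (l→r after a consonant, before a back vowel)
So the Orkaiish cognate is 'sirruk'.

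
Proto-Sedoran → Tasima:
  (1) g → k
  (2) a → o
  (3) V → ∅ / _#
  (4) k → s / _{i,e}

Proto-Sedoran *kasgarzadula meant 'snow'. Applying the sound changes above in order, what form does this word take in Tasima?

koskorzodul

Tasima: *kasgarzadula > kaskarzadula > koskorzodulo > koskorzodul  (by unconditioned shift, vowel merger, apocope)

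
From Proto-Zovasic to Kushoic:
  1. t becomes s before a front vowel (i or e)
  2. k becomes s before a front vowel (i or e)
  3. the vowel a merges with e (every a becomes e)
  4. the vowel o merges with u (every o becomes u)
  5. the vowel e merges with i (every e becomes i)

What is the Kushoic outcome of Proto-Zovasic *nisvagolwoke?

Kushoic: start from *nisvagolwoke.
  rule 1: no change — nisvagolwoke
  rule 2 (palatalisation): nisvagolwoke → nisvagolwose
  rule 3 (vowel merger): nisvagolwose → nisvegolwose
  rule 4 (vowel merger): nisvegolwose → nisvegulwuse
  rule 5 (vowel merger): nisvegulwuse → nisvigulwusi
  ⇒ Kushoic nisvigulwusi

nisvigulwusi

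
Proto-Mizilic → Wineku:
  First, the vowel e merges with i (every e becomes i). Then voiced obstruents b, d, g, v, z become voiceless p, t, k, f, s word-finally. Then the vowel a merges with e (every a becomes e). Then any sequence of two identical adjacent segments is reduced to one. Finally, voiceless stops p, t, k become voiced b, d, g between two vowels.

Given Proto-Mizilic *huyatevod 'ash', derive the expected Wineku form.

huyedivot

Wineku: *huyatevod
  huyatevod → huyativod   [vowel merger]
  huyativod → huyativot   [final devoicing]
  huyativot → huyetivot   [vowel merger]
  huyetivot (rule 4 does not apply)
  huyetivot → huyedivot   [intervocalic voicing]
  giving Wineku huyedivot.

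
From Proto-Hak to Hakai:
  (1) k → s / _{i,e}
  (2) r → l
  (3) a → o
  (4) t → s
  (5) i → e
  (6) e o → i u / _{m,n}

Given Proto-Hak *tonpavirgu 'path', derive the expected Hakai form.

sunpovelgu

Hakai: *tonpavirgu > tonpavilgu > tonpovilgu > sonpovilgu > sonpovelgu > sunpovelgu  (by unconditioned shift, vowel merger, unconditioned shift, vowel merger, pre-nasal raising)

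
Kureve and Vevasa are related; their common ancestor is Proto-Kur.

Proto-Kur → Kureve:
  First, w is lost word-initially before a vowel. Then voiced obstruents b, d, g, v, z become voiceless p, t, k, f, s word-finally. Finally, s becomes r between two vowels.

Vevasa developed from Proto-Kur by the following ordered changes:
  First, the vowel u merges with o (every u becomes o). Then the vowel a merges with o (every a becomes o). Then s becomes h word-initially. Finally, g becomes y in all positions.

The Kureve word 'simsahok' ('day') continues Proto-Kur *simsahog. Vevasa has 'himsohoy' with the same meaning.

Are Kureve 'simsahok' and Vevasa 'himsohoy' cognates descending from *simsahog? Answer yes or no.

yes

Derive the expected Vevasa reflex of *simsahog:
Vevasa: *simsahog
  simsahog (rule 1 does not apply)
  simsahog → simsohog   [vowel merger]
  simsohog → himsohog   [debuccalisation]
  himsohog → himsohoy   [unconditioned shift]
  giving Vevasa himsohoy.
Vevasa 'himsohoy' matches the regular reflex exactly, so the pair is cognate.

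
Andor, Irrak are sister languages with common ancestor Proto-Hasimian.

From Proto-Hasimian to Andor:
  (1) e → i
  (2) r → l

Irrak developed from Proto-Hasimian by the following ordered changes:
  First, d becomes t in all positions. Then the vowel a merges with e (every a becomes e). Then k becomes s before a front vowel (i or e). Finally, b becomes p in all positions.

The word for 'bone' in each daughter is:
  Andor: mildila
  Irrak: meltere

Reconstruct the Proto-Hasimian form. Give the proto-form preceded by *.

*meldera

Position 4: Andor has d, Irrak has t. Andor preserves d here (none of its changes turn any other segment into d), so the proto-segment is *d.
Position 2: Andor has i, Irrak has e. Taking the neighbouring segments as reconstructed: Andor i could go back to *e or *i; Irrak e could go back to *a or *e — the one source consistent with every daughter is *e.
Position 7: Andor has a, Irrak has e. Andor preserves a here (none of its changes turn any other segment into a), so the proto-segment is *a.
Continuing position by position gives *meldera; check it forward:
Andor: *meldera
  meldera → mildira   [vowel merger]
  mildira → mildila   [unconditioned shift]
  giving Andor mildila.
Irrak: *meldera > meltera > meltere  (by unconditioned shift, vowel merger)
Only *meldera yields all of Andor mildila, Irrak meltere.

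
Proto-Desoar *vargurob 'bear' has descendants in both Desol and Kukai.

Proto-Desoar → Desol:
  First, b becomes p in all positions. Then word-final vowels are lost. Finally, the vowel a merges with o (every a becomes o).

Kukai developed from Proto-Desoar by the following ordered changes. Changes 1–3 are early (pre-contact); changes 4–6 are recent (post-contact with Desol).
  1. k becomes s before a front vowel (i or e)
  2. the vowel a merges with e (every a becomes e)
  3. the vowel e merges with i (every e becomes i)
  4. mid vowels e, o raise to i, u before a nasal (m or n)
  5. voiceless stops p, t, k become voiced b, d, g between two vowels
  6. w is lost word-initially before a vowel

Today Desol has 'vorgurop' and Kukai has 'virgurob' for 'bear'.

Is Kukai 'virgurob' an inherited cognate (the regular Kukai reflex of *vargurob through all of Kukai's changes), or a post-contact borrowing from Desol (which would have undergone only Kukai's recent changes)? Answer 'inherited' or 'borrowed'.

inherited

If inherited, *vargurob would pass through all of Kukai's changes:
Kukai: *vargurob
  vargurob (rule 1 does not apply)
  vargurob → vergurob   [vowel merger]
  vergurob → virgurob   [vowel merger]
  virgurob (rule 4 does not apply)
  virgurob (rule 5 does not apply)
  virgurob (rule 6 does not apply)
  giving Kukai virgurob.
If borrowed from Desol 'vorgurop' after the early changes, it would undergo only the recent ones:
  rule 4 (pre-nasal raising): no change (vorgurop)
  rule 5 (intervocalic voicing): no change (vorgurop)
  rule 6 (glide loss): no change (vorgurop)
  ⇒ as a loan: vorgurop
Kukai 'virgurob' matches the inherited outcome exactly, so it is an inherited cognate, not a loan.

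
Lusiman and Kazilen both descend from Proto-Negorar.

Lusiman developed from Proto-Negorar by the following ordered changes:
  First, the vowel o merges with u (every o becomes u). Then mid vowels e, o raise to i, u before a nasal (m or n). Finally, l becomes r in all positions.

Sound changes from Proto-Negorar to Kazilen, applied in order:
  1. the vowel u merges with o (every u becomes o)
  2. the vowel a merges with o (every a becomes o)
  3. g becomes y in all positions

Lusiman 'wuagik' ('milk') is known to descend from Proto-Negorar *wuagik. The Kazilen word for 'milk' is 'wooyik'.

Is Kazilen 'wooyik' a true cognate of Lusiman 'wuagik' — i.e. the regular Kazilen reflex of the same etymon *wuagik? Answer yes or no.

yes

Derive the expected Kazilen reflex of *wuagik:
Kazilen: *wuagik
  wuagik → woagik   [vowel merger]
  woagik → woogik   [vowel merger]
  woogik → wooyik   [unconditioned shift]
  giving Kazilen wooyik.
Kazilen 'wooyik' matches the regular reflex exactly, so the pair is cognate.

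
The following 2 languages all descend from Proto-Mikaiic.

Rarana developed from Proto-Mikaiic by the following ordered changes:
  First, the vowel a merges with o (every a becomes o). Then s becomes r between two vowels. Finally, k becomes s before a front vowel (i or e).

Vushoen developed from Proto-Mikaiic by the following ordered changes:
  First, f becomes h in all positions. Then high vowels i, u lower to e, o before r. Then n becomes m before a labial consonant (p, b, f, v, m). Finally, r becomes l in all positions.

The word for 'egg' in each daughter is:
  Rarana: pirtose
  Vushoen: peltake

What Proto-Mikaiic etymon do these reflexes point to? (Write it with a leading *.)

*pirtake

Position 3: Rarana has r, Vushoen has l. Taking the neighbouring segments as reconstructed: Rarana r can only go back to *r; Vushoen l can only go back to *r — the one source consistent with every daughter is *r.
Position 5: Rarana has o, Vushoen has a. Vushoen preserves a here (none of its changes turn any other segment into a), so the proto-segment is *a.
Position 6: Rarana has s, Vushoen has k. Vushoen preserves k here (none of its changes turn any other segment into k), so the proto-segment is *k.
Verify the candidate proto-form against each daughter:
Rarana: *pirtake
  pirtake → pirtoke   [vowel merger]
  pirtoke (rule 2 does not apply)
  pirtoke → pirtose   [palatalisation]
  giving Rarana pirtose.
Vushoen: start from *pirtake.
  rule 1: no change — pirtake
  rule 2 (pre-rhotic lowering): pirtake → pertake
  rule 3: no change — pertake
  rule 4 (unconditioned shift): pertake → peltake
  ⇒ Vushoen peltake
*pirtake is the unique common source.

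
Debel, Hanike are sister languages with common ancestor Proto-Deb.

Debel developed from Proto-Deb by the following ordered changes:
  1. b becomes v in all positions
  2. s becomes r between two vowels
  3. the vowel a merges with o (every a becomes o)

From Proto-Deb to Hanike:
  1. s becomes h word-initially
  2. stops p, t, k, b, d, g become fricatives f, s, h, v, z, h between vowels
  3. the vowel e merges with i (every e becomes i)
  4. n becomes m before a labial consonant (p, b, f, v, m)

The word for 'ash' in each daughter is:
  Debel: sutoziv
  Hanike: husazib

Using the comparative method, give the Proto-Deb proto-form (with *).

*sutazib

Position 1: Debel has s, Hanike has h. Debel preserves s here (none of its changes turn any other segment into s), so the proto-segment is *s.
Position 3: Debel has t, Hanike has s. Debel preserves t here (none of its changes turn any other segment into t), so the proto-segment is *t.
Position 4: Debel has o, Hanike has a. Hanike preserves a here (none of its changes turn any other segment into a), so the proto-segment is *a.
Verify the candidate proto-form against each daughter:
Debel: *sutazib
  sutazib → sutaziv   [unconditioned shift]
  sutaziv (rule 2 does not apply)
  sutaziv → sutoziv   [vowel merger]
  giving Debel sutoziv.
Hanike: start from *sutazib.
  rule 1 (debuccalisation): sutazib → hutazib
  rule 2 (intervocalic lenition): hutazib → husazib
  rule 3: no change — husazib
  rule 4: no change — husazib
  ⇒ Hanike husazib
Only *sutazib yields all of Debel sutoziv, Hanike husazib.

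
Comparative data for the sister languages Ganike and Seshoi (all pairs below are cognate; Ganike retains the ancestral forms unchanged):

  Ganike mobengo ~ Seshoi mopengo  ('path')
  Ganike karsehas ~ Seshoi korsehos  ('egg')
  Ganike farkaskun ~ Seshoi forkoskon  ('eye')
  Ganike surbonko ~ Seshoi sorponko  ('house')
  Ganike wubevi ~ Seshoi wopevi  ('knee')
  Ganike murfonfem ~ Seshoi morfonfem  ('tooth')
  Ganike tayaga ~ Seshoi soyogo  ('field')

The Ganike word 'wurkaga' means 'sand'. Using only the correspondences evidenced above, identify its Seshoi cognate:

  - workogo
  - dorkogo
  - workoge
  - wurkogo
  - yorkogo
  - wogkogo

surbonko ~ sorponko, murfonfem ~ morfonfem — Ganike u corresponds to Seshoi o after a consonant, before r.
karsehas ~ korsehos, farkaskun ~ forkoskon — Ganike a corresponds to Seshoi o after a consonant, before a consonant other than r, m, n, p, b, f, v.
tayaga ~ soyogo — Ganike a corresponds to Seshoi o word-finally.
Applying these to Ganike 'wurkaga':
  wurkaga → workaga   (u→o after a consonant, before r)
  workaga → workoga   (a→o after a consonant, before a consonant other than r, m, n, p, b, f, v)
  workoga → workogo   (a→o word-finally)
So the Seshoi cognate is 'workogo'.

workogo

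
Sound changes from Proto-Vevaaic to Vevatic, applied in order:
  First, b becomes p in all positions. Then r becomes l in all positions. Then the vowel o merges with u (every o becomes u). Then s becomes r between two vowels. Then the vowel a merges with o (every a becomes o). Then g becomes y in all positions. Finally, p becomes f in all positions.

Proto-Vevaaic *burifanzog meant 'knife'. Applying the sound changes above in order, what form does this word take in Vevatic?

fulifonzuy

Vevatic: *burifanzog > purifanzog > pulifanzog > pulifanzug > pulifonzug > pulifonzuy > fulifonzuy  (by unconditioned shift, unconditioned shift, vowel merger, vowel merger, unconditioned shift, unconditioned shift)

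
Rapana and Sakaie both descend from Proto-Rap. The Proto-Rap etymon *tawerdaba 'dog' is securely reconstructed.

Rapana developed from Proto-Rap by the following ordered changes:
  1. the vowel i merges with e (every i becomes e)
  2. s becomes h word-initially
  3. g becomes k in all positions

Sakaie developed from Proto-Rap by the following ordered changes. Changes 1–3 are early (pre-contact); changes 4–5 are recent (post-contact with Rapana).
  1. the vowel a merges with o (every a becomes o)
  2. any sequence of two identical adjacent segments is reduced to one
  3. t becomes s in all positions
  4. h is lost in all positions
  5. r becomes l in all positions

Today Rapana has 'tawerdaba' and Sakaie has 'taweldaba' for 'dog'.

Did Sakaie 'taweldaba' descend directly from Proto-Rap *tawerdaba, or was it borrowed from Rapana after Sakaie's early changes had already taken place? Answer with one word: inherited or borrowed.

borrowed

If inherited, *tawerdaba would pass through all of Sakaie's changes:
Sakaie: *tawerdaba > towerdobo > sowerdobo > soweldobo  (by vowel merger, unconditioned shift, unconditioned shift)
If borrowed from Rapana 'tawerdaba' after the early changes, it would undergo only the recent ones:
  rule 4 (h-loss): no change (tawerdaba)
  rule 5 (unconditioned shift): tawerdaba → taweldaba
  ⇒ as a loan: taweldaba
Sakaie 'taweldaba' matches the loan outcome 'taweldaba', not the inherited 'soweldobo' — it skipped the early Sakaie changes, so it was borrowed from Rapana.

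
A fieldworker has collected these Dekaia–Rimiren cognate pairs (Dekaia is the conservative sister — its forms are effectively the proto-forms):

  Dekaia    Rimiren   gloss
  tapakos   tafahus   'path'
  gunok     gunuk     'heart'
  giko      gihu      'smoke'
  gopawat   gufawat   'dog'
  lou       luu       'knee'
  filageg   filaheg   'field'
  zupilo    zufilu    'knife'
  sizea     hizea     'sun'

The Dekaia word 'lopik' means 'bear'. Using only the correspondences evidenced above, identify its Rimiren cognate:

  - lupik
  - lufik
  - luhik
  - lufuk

lufik

gopawat ~ gufawat — Dekaia o corresponds to Rimiren u after a consonant, before a labial obstruent.
zupilo ~ zufilu — Dekaia p corresponds to Rimiren f between vowels (before a front vowel).
Applying these to Dekaia 'lopik':
  lopik → lupik   (o→u after a consonant, before a labial obstruent)
  lupik → lufik   (p→f between vowels (before a front vowel))
So the Rimiren cognate is 'lufik'.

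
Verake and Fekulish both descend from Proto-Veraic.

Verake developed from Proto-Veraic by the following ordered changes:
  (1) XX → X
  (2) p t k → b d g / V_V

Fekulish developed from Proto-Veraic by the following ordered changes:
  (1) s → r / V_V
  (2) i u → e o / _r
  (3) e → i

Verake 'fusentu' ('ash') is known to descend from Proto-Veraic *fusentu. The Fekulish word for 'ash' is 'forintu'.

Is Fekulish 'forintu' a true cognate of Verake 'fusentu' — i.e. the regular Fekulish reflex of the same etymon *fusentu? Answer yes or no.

yes

Derive the expected Fekulish reflex of *fusentu:
Fekulish: start from *fusentu.
  rule 1 (rhotacism): fusentu → furentu
  rule 2 (pre-rhotic lowering): furentu → forentu
  rule 3 (vowel merger): forentu → forintu
  ⇒ Fekulish forintu
Fekulish 'forintu' matches the regular reflex exactly, so the pair is cognate.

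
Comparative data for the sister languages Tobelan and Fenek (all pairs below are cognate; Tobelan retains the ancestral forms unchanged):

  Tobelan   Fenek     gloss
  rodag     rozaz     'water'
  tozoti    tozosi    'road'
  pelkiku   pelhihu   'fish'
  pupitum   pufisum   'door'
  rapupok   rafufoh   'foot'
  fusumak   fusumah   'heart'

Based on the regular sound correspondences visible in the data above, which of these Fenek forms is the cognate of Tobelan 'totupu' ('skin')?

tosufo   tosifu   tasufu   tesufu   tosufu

tosufu

pupitum ~ pufisum — Tobelan t corresponds to Fenek s between vowels (before a back vowel).
rapupok ~ rafufoh — Tobelan p corresponds to Fenek f between vowels (before a back vowel).
Applying these to Tobelan 'totupu':
  totupu → tosupu   (t→s between vowels (before a back vowel))
  tosupu → tosufu   (p→f between vowels (before a back vowel))
So the Fenek cognate is 'tosufu'.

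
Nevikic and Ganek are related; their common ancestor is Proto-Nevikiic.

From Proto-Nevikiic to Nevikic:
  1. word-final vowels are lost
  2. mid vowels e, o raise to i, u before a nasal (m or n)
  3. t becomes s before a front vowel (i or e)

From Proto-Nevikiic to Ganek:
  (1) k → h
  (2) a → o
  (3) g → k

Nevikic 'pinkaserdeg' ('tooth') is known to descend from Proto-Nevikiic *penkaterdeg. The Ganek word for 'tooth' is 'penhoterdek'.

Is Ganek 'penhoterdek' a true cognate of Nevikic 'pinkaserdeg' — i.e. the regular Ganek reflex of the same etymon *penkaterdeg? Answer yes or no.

yes

Derive the expected Ganek reflex of *penkaterdeg:
Ganek: *penkaterdeg
  penkaterdeg → penhaterdeg   [unconditioned shift]
  penhaterdeg → penhoterdeg   [vowel merger]
  penhoterdeg → penhoterdek   [unconditioned shift]
  giving Ganek penhoterdek.
Ganek 'penhoterdek' matches the regular reflex exactly, so the pair is cognate.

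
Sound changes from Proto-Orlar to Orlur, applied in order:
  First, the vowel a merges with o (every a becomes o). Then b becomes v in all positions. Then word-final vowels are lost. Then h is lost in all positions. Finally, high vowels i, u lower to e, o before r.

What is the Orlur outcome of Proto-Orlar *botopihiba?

Orlur: *botopihiba > botopihibo > votopihivo > votopihiv > votopiiv  (by vowel merger, unconditioned shift, apocope, h-loss)

votopiiv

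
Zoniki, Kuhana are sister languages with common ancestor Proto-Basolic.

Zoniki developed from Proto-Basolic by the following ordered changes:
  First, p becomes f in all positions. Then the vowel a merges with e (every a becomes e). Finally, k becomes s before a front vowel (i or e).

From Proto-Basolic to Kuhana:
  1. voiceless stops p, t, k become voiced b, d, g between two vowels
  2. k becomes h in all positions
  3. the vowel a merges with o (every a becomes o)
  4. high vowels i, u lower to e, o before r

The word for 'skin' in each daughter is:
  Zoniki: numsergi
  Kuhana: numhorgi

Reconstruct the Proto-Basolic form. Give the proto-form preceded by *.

*numkargi

Position 5: Zoniki has e, Kuhana has o. Taking the neighbouring segments as reconstructed: Zoniki e could go back to *a or *e; Kuhana o could go back to *a or *o or *u — the one source consistent with every daughter is *a.
Position 4: Zoniki has s, Kuhana has h. Taking the neighbouring segments as reconstructed: Zoniki s could go back to *k or *s; Kuhana h could go back to *k or *h — the one source consistent with every daughter is *k.
Continuing position by position gives *numkargi; check it forward:
Zoniki: start from *numkargi.
  rule 1: no change — numkargi
  rule 2 (vowel merger): numkargi → numkergi
  rule 3 (palatalisation): numkergi → numsergi
  ⇒ Zoniki numsergi
Kuhana: *numkargi > numhargi > numhorgi  (by unconditioned shift, vowel merger)
No other proto-form is consistent with every reflex, so the reconstruction is *numkargi.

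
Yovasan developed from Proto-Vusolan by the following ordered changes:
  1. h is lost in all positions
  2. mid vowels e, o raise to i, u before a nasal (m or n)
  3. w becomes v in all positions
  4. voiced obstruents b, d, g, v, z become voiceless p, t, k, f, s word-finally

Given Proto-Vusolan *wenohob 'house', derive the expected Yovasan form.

Yovasan: *wenohob > wenoob > winoob > vinoob > vinoop  (by h-loss, pre-nasal raising, unconditioned shift, final devoicing)

vinoop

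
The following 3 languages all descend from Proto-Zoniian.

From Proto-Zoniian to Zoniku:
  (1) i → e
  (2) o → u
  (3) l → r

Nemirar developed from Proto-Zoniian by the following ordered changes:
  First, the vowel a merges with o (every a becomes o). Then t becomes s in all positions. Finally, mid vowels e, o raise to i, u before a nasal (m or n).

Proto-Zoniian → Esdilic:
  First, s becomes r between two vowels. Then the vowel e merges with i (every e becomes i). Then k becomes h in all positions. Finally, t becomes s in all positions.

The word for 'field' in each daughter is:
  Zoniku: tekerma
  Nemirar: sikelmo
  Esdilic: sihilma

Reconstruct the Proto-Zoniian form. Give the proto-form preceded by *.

Position 2: Zoniku has e, Nemirar has i, Esdilic has i. Taking the neighbouring segments as reconstructed: Zoniku e could go back to *e or *i; Nemirar i can only go back to *i; Esdilic i could go back to *e or *i — the one source consistent with every daughter is *i.
Position 4: Zoniku has e, Nemirar has e, Esdilic has i. Nemirar preserves e here (none of its changes turn any other segment into e), so the proto-segment is *e.
This points to *tikelma. Verify forward in each daughter:
Zoniku: *tikelma > tekelma > tekerma  (by vowel merger, unconditioned shift)
Nemirar: *tikelma > tikelmo > sikelmo  (by vowel merger, unconditioned shift)
Esdilic: *tikelma
  tikelma (rule 1 does not apply)
  tikelma → tikilma   [vowel merger]
  tikilma → tihilma   [unconditioned shift]
  tihilma → sihilma   [unconditioned shift]
  giving Esdilic sihilma.
No other proto-form is consistent with every reflex, so the reconstruction is *tikelma.

*tikelma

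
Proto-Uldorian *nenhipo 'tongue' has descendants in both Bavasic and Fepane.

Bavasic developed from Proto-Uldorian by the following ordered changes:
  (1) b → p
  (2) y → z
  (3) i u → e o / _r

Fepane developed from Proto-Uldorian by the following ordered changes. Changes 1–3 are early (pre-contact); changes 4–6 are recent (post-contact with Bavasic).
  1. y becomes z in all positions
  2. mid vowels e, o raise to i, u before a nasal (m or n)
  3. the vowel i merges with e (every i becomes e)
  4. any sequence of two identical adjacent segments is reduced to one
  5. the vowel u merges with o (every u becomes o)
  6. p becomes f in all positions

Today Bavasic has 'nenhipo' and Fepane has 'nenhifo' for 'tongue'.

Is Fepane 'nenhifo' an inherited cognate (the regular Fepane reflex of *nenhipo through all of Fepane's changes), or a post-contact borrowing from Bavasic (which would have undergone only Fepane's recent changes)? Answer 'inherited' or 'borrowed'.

borrowed

If inherited, *nenhipo would pass through all of Fepane's changes:
Fepane: start from *nenhipo.
  rule 1: no change — nenhipo
  rule 2 (pre-nasal raising): nenhipo → ninhipo
  rule 3 (vowel merger): ninhipo → nenhepo
  rule 4: no change — nenhepo
  rule 5: no change — nenhepo
  rule 6 (unconditioned shift): nenhepo → nenhefo
  ⇒ Fepane nenhefo
If borrowed from Bavasic 'nenhipo' after the early changes, it would undergo only the recent ones:
  rule 4 (degemination): no change (nenhipo)
  rule 5 (vowel merger): no change (nenhipo)
  rule 6 (unconditioned shift): nenhipo → nenhifo
  ⇒ as a loan: nenhifo
Fepane 'nenhifo' matches the loan outcome 'nenhifo', not the inherited 'nenhefo' — it skipped the early Fepane changes, so it was borrowed from Bavasic.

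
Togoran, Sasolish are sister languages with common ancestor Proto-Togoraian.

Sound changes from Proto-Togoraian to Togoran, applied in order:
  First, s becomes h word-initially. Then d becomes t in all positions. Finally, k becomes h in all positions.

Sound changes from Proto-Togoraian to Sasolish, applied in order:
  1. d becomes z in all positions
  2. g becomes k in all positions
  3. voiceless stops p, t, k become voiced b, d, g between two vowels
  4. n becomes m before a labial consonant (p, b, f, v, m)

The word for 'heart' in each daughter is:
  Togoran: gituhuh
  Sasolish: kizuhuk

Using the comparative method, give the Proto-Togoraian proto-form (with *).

*giduhuk

Position 7: Togoran has h, Sasolish has k. Taking the neighbouring segments as reconstructed: Togoran h could go back to *k or *h; Sasolish k could go back to *k or *g — the one source consistent with every daughter is *k.
Position 3: Togoran has t, Sasolish has z. Taking the neighbouring segments as reconstructed: Togoran t could go back to *t or *d; Sasolish z could go back to *d or *z — the one source consistent with every daughter is *d.
Continuing position by position gives *giduhuk; check it forward:
Togoran: start from *giduhuk.
  rule 1: no change — giduhuk
  rule 2 (unconditioned shift): giduhuk → gituhuk
  rule 3 (unconditioned shift): gituhuk → gituhuh
  ⇒ Togoran gituhuh
Sasolish: *giduhuk
  giduhuk → gizuhuk   [unconditioned shift]
  gizuhuk → kizuhuk   [unconditioned shift]
  kizuhuk (rule 3 does not apply)
  kizuhuk (rule 4 does not apply)
  giving Sasolish kizuhuk.
*giduhuk is the unique common source.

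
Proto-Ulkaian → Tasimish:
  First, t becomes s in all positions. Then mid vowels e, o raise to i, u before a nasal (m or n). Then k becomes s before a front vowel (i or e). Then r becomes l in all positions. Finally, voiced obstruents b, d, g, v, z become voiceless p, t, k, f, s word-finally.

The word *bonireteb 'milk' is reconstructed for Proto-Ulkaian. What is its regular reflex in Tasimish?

bunilesep

Tasimish: start from *bonireteb.
  rule 1 (unconditioned shift): bonireteb → bonireseb
  rule 2 (pre-nasal raising): bonireseb → bunireseb
  rule 3: no change — bunireseb
  rule 4 (unconditioned shift): bunireseb → bunileseb
  rule 5 (final devoicing): bunileseb → bunilesep
  ⇒ Tasimish bunilesep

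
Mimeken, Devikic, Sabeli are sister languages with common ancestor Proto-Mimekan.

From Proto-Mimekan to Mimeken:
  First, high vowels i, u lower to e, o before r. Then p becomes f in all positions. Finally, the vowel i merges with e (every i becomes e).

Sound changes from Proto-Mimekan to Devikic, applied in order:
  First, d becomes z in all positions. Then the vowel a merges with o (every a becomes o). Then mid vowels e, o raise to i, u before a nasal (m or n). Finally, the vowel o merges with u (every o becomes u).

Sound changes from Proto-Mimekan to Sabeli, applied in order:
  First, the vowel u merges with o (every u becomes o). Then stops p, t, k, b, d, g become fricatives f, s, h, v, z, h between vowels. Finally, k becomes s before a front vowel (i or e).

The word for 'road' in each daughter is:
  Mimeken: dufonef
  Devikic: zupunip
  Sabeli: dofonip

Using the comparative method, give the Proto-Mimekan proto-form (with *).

*duponip

Position 2: Mimeken has u, Devikic has u, Sabeli has o. Mimeken preserves u here (none of its changes turn any other segment into u), so the proto-segment is *u.
Position 7: Mimeken has f, Devikic has p, Sabeli has p. Devikic preserves p here (none of its changes turn any other segment into p), so the proto-segment is *p.
Verify the candidate proto-form against each daughter:
Mimeken: *duponip > dufonif > dufonef  (by unconditioned shift, vowel merger)
Devikic: start from *duponip.
  rule 1 (unconditioned shift): duponip → zuponip
  rule 2: no change — zuponip
  rule 3 (pre-nasal raising): zuponip → zupunip
  rule 4: no change — zupunip
  ⇒ Devikic zupunip
Sabeli: *duponip
  duponip → doponip   [vowel merger]
  doponip → dofonip   [intervocalic lenition]
  dofonip (rule 3 does not apply)
  giving Sabeli dofonip.
*duponip is the unique common source.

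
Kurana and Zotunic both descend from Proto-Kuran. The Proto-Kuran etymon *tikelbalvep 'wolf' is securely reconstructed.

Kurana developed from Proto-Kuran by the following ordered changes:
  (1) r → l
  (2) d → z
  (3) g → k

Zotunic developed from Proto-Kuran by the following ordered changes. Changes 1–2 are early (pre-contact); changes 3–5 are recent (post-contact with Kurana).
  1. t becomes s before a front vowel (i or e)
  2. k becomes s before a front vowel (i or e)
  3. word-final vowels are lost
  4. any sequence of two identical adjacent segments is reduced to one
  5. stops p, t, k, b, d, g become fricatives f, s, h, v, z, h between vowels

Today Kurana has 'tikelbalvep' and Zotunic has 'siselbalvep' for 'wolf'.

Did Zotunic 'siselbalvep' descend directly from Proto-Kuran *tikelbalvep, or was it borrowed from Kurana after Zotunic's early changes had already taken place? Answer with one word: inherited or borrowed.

inherited

If inherited, *tikelbalvep would pass through all of Zotunic's changes:
Zotunic: start from *tikelbalvep.
  rule 1 (palatalisation): tikelbalvep → sikelbalvep
  rule 2 (palatalisation): sikelbalvep → siselbalvep
  rule 3: no change — siselbalvep
  rule 4: no change — siselbalvep
  rule 5: no change — siselbalvep
  ⇒ Zotunic siselbalvep
If borrowed from Kurana 'tikelbalvep' after the early changes, it would undergo only the recent ones:
  rule 3 (apocope): no change (tikelbalvep)
  rule 4 (degemination): no change (tikelbalvep)
  rule 5 (intervocalic lenition): tikelbalvep → tihelbalvep
  ⇒ as a loan: tihelbalvep
Zotunic 'siselbalvep' matches the inherited outcome exactly, so it is an inherited cognate, not a loan.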